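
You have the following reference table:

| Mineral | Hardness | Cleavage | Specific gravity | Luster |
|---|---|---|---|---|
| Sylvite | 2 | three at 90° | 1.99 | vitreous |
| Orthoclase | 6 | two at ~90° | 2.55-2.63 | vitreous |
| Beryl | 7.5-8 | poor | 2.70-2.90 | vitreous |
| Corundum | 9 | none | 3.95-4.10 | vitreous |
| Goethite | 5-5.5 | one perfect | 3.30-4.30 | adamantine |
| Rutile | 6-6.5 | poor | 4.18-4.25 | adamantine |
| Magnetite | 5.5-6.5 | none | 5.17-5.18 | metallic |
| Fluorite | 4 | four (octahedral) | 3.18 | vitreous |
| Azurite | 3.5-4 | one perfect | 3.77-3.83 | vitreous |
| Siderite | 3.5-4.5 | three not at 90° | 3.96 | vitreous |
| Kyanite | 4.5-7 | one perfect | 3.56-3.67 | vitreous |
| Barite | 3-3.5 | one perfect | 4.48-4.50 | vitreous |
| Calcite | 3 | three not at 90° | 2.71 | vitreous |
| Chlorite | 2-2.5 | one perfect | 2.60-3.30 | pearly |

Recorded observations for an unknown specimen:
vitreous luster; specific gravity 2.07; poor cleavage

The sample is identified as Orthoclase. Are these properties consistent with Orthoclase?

Vitreous luster — consistent with Orthoclase (vitreous luster).
Specific gravity 2.07 — Orthoclase has SG 2.55-2.63; which does not match.
Poor cleavage — Orthoclase has cleavage two at ~90°; which does not match.
2 of the observed properties are inconsistent with Orthoclase.

No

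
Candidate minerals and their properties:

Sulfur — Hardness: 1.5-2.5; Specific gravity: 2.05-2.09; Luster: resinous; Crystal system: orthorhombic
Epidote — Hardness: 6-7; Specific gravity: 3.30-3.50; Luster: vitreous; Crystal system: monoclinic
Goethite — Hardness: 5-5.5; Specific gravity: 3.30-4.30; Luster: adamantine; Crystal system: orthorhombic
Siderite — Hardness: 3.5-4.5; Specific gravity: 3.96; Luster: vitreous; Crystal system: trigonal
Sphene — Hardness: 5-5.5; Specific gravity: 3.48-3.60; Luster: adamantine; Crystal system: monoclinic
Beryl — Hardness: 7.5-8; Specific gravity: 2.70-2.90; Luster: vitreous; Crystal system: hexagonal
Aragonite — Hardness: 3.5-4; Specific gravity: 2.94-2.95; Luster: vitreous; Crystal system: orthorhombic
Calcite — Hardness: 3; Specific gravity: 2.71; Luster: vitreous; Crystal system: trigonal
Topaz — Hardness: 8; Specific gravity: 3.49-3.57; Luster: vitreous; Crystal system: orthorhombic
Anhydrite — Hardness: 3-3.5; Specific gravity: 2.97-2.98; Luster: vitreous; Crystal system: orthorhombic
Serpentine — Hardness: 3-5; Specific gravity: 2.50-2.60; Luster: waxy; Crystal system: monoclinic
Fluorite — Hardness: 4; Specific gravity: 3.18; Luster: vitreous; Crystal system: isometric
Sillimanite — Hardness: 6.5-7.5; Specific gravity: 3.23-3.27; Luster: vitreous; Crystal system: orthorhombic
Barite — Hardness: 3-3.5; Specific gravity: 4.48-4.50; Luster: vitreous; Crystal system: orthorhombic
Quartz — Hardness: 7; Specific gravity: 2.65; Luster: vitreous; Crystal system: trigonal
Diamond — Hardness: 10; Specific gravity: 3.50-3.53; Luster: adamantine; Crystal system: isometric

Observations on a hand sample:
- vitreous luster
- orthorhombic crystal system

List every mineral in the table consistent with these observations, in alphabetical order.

Anhydrite, Aragonite, Barite, Sillimanite, Topaz

Vitreous luster is inconsistent with Sulfur, Goethite, Sphene, Serpentine, Diamond.
Orthorhombic crystal system — only Aragonite, Topaz, Anhydrite, Sillimanite, Barite remain.
Remaining candidates: Anhydrite, Aragonite, Barite, Sillimanite, Topaz.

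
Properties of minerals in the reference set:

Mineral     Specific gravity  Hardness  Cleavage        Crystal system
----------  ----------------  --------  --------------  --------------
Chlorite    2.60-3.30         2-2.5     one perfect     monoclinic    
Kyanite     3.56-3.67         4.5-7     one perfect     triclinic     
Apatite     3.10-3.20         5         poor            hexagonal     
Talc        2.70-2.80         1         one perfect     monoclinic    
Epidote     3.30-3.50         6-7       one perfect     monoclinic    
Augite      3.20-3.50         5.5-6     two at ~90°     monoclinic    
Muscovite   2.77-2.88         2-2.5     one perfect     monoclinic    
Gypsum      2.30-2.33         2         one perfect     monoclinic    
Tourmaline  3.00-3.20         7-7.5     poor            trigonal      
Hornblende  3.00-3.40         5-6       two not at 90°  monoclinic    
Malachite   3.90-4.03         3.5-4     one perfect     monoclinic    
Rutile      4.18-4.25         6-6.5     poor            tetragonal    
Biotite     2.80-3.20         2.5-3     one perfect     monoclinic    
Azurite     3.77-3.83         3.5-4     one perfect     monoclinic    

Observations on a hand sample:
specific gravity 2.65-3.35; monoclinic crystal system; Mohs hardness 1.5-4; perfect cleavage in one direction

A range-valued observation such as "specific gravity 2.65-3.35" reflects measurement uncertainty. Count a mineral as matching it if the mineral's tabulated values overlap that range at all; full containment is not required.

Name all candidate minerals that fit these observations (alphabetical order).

Biotite, Chlorite, Muscovite

Specific gravity 2.65-3.35 excludes Kyanite, Gypsum, Malachite, Rutile, Azurite.
Monoclinic crystal system rules out Apatite, Tourmaline.
Mohs hardness 1.5-4 — narrows the field to Chlorite, Muscovite, Biotite.
Perfect cleavage in one direction — all remaining candidates fit.
Consistent with every observation: Biotite, Chlorite, Muscovite.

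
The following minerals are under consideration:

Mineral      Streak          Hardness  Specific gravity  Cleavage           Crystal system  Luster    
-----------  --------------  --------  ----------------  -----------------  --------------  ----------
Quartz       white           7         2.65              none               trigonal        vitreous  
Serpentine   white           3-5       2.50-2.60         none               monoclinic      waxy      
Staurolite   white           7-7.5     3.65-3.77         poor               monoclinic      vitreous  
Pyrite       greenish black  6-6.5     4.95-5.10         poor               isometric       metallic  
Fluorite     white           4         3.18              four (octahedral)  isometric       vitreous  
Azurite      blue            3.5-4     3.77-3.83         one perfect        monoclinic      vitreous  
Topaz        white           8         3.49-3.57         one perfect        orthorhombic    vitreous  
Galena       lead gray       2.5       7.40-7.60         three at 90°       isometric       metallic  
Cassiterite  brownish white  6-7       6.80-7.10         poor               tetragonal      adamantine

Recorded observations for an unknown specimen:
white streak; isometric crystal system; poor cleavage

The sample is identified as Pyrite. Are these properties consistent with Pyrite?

Inconsistent

White streak — Pyrite has greenish black streak; a mismatch.
Isometric crystal system — fits Pyrite (isometric system).
Poor cleavage — fits Pyrite (cleavage poor).
Streak alone is enough to reject Pyrite.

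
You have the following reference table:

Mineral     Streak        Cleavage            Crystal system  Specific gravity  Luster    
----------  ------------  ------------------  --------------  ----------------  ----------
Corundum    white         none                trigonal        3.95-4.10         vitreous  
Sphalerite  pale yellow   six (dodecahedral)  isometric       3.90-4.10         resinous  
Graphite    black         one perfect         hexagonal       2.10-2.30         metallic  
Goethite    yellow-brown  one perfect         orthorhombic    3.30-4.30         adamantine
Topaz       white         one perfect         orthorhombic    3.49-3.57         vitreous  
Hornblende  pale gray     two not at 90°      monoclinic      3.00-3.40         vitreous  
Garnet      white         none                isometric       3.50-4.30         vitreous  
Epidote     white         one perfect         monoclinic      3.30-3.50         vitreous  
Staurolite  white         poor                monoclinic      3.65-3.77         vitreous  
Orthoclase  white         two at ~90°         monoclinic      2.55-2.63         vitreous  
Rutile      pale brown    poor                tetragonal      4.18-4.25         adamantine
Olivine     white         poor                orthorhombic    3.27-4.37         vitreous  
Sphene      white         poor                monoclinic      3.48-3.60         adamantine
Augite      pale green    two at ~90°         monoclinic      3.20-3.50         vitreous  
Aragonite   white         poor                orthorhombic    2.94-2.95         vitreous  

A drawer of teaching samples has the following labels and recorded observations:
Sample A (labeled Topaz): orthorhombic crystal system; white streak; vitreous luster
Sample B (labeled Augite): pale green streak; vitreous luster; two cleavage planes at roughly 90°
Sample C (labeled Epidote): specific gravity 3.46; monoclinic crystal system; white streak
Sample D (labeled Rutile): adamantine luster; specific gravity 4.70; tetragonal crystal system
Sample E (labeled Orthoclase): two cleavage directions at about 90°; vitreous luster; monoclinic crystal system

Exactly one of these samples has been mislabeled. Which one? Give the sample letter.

Sample A: observations are consistent with Topaz.
Sample B: observations are consistent with Augite.
Sample C: observations are consistent with Epidote.
Sample D: specific gravity 4.70 is outside the reference for Rutile (SG 4.18-4.25) — mislabeled.
Sample E: observations are consistent with Orthoclase.
Sample D is the mislabeled one.

D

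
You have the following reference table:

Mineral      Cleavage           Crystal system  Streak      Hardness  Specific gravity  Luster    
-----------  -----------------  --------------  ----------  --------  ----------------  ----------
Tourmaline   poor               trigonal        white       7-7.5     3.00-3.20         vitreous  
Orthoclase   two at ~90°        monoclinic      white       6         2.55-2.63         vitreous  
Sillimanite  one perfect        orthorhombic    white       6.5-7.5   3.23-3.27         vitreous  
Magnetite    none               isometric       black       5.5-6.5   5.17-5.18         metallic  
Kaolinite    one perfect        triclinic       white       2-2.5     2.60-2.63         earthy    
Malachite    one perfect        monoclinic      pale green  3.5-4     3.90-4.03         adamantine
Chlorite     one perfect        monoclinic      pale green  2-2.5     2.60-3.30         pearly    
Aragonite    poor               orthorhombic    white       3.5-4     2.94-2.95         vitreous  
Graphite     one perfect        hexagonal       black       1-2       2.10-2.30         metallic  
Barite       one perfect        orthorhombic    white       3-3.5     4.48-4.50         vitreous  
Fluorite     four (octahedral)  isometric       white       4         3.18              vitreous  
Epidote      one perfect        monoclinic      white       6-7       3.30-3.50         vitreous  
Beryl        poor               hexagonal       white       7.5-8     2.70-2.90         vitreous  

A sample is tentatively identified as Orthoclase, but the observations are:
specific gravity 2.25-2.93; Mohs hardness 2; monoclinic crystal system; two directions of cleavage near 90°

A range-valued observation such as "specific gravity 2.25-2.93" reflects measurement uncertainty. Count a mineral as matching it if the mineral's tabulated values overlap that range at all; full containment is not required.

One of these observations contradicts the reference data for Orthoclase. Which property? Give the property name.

Specific gravity 2.25-2.93: Orthoclase has SG 2.55-2.63 — consistent.
Mohs hardness 2: Orthoclase has hardness 6 — outside the reference range.
Monoclinic crystal system: Orthoclase has monoclinic system — consistent.
Two directions of cleavage near 90°: Orthoclase has cleavage two at ~90° — consistent.
Only the hardness is inconsistent.

hardness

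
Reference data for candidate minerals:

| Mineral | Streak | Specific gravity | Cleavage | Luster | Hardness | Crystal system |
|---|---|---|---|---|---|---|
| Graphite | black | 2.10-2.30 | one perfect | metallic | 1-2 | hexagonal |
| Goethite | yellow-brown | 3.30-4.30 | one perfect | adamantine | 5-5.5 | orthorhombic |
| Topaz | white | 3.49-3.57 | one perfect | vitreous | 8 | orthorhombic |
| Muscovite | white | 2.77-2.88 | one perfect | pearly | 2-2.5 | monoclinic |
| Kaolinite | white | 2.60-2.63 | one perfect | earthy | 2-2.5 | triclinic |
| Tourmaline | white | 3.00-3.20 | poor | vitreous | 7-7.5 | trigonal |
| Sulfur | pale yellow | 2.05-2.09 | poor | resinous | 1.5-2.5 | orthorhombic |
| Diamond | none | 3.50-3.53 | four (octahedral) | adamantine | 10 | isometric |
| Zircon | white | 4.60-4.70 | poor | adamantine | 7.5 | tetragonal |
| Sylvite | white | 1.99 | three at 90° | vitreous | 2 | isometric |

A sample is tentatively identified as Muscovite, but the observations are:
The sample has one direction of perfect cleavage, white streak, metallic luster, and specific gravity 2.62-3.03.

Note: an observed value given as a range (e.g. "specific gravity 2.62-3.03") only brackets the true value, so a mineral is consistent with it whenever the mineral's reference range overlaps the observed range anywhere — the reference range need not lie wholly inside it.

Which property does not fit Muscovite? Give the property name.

One direction of perfect cleavage: Muscovite has cleavage one perfect — consistent.
White streak: Muscovite has white streak — consistent.
Metallic luster: Muscovite has pearly luster — inconsistent.
Specific gravity 2.62-3.03: Muscovite has SG 2.77-2.88 — consistent.
Only the luster is inconsistent.

luster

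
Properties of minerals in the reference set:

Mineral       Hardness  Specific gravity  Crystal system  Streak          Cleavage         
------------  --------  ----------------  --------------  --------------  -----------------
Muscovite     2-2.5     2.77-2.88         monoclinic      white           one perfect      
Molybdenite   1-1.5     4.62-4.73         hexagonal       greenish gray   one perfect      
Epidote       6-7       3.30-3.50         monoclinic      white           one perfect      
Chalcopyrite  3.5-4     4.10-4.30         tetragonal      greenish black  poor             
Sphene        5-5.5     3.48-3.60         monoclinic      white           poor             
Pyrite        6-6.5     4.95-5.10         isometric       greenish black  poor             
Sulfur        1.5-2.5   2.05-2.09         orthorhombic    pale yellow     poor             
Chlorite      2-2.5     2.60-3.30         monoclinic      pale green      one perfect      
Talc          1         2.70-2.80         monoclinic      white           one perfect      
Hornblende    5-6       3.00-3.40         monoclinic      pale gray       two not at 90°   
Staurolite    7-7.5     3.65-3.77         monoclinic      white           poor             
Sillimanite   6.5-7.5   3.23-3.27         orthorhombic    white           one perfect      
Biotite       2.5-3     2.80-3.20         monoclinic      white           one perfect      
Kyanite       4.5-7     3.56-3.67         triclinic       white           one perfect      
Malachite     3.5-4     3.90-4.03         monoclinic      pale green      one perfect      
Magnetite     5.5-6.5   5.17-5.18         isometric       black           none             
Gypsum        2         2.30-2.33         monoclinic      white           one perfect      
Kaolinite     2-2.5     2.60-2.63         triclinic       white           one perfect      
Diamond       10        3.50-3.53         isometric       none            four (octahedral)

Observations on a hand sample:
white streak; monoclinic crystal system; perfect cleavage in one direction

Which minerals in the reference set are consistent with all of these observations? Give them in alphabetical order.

White streak — leaves Muscovite, Epidote, Sphene, Talc, Staurolite, Sillimanite, Biotite, Kyanite, Gypsum, Kaolinite.
Monoclinic crystal system excludes Sillimanite, Kyanite, Kaolinite.
Perfect cleavage in one direction excludes Sphene, Staurolite.
Consistent with every observation: Biotite, Epidote, Gypsum, Muscovite, Talc.

Biotite, Epidote, Gypsum, Muscovite, Talc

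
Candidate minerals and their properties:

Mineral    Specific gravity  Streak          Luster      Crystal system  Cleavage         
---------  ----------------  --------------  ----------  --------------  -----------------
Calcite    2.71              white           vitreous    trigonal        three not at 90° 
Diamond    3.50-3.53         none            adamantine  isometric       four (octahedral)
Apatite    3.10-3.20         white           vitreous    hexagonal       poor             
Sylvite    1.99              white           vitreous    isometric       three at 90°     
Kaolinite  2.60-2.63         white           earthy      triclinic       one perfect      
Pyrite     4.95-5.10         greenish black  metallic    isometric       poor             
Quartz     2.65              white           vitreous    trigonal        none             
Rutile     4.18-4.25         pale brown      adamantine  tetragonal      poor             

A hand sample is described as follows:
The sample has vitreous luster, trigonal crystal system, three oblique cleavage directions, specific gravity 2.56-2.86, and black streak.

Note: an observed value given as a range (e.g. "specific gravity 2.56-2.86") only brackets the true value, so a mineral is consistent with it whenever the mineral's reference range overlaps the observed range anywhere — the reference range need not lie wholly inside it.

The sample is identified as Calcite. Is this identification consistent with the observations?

Vitreous luster — consistent with Calcite (vitreous luster).
Trigonal crystal system — consistent with Calcite (trigonal system).
Three oblique cleavage directions — consistent with Calcite (cleavage three not at 90°).
Specific gravity 2.56-2.86 — consistent with Calcite (SG 2.71).
Black streak — Calcite has white streak; which does not match.
Calcite is excluded by the streak.

Inconsistent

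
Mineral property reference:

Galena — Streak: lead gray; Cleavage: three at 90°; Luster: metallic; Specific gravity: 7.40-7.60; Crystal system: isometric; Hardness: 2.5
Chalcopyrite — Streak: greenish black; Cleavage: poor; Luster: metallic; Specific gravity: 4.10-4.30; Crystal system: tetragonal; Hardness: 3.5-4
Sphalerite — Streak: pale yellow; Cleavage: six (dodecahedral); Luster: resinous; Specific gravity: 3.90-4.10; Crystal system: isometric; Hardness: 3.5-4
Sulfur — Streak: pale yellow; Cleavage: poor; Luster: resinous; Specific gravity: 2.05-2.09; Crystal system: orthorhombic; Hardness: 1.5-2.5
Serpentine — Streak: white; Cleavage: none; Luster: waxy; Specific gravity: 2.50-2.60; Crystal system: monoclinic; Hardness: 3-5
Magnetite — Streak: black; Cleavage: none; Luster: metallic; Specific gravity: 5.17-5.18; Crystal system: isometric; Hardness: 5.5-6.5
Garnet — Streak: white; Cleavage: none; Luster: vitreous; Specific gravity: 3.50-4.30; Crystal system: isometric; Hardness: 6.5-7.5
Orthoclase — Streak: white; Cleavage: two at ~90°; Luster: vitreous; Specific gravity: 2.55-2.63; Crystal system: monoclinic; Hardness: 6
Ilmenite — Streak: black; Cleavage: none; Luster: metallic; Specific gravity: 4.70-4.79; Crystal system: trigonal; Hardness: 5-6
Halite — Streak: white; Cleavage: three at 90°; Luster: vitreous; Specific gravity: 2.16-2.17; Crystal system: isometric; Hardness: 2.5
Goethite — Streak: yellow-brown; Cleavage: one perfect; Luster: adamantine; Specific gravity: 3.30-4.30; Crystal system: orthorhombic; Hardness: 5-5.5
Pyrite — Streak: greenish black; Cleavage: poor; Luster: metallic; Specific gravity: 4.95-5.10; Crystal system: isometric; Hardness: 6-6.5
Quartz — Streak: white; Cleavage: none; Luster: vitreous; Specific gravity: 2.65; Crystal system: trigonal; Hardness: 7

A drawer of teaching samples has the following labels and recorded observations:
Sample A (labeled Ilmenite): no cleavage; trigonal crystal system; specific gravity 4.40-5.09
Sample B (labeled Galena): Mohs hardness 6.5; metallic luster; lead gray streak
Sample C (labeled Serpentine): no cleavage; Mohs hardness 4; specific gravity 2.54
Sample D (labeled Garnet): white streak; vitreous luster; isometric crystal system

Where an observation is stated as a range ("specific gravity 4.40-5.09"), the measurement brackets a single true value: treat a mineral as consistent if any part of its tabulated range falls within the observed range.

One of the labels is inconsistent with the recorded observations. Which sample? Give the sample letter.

B

Sample A: all recorded properties match Ilmenite.
Sample B: Mohs hardness 6.5 is outside the reference for Galena (hardness 2.5) — mislabeled.
Sample C: all recorded properties match Serpentine.
Sample D: all recorded properties match Garnet.
The mislabeled specimen is B.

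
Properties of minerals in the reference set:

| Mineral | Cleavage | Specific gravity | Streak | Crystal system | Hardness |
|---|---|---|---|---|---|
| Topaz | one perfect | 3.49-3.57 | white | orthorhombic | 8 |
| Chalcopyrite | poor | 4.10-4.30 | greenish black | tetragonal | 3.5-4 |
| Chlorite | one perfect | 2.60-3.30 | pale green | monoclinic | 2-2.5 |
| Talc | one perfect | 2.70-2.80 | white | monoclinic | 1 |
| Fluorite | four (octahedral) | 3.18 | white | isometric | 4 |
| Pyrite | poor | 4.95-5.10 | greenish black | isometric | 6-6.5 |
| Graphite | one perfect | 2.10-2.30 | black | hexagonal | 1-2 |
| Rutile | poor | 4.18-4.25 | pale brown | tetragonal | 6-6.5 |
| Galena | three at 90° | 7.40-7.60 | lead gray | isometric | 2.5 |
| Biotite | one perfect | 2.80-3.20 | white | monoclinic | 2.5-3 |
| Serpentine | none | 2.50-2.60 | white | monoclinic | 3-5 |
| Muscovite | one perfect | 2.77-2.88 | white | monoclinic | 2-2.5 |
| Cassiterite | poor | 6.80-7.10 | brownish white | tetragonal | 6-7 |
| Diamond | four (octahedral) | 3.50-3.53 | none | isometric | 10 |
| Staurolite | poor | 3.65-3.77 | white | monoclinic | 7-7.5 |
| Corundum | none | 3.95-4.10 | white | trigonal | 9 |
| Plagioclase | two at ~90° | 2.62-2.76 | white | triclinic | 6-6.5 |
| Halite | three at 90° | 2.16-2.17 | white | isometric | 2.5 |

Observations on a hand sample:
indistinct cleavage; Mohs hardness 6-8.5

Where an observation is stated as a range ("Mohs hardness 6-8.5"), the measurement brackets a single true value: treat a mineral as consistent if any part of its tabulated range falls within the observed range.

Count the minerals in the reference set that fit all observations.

Indistinct cleavage — Chalcopyrite, Pyrite, Rutile, Cassiterite, Staurolite remain.
Mohs hardness 6-8.5 eliminates Chalcopyrite.
Consistent with every observation: Cassiterite, Pyrite, Rutile, Staurolite.
That is 4 minerals.

4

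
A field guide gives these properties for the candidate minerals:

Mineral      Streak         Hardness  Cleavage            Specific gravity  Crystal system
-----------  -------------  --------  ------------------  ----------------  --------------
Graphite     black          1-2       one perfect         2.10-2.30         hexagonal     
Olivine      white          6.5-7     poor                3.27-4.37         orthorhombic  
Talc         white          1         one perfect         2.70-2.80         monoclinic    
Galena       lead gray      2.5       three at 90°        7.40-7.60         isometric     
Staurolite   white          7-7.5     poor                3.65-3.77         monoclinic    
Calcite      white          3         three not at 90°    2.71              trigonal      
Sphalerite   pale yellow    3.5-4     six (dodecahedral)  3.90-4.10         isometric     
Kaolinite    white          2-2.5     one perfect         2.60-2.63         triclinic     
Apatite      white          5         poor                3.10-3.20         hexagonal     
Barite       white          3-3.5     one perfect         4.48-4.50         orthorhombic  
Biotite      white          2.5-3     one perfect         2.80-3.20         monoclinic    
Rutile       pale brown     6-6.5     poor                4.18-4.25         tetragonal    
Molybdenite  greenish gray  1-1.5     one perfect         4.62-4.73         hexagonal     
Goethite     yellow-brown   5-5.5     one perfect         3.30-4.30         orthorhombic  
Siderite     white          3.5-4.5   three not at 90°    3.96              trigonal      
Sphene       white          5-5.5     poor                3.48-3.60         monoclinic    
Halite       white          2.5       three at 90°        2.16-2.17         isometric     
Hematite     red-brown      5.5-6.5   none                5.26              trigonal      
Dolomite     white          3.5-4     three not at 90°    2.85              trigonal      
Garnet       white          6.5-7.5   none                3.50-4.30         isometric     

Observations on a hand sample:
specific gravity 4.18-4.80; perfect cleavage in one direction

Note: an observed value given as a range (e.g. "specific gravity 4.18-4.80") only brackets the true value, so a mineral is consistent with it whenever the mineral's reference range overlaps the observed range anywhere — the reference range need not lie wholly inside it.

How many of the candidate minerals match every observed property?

Specific gravity 4.18-4.80: narrows the field to Olivine, Barite, Rutile, Molybdenite, Goethite, Garnet.
Perfect cleavage in one direction eliminates Olivine, Rutile, Garnet.
Remaining candidates: Barite, Goethite, Molybdenite.
That is 3 minerals.

3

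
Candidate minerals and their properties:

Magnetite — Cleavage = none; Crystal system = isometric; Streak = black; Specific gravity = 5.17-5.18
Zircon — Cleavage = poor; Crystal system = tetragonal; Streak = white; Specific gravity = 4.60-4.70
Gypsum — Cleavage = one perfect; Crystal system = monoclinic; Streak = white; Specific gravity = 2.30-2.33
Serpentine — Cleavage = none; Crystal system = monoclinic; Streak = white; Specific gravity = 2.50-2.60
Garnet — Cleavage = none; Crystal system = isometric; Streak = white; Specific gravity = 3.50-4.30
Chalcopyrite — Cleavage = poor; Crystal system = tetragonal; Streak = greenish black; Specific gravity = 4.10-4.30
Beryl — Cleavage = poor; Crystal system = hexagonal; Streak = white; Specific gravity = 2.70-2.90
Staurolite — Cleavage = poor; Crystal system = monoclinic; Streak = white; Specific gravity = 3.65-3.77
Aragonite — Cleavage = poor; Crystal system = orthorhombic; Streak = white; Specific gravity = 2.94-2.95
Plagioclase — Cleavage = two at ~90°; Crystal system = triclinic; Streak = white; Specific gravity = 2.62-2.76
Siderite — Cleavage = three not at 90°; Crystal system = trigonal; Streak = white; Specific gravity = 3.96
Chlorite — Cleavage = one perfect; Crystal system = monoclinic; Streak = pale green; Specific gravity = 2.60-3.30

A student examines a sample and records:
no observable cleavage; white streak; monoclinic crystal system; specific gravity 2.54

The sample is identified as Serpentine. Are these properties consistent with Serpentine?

Consistent

No observable cleavage — is consistent with Serpentine (cleavage none).
White streak — is consistent with Serpentine (white streak).
Monoclinic crystal system — is consistent with Serpentine (monoclinic system).
Specific gravity 2.54 — is consistent with Serpentine (SG 2.50-2.60).
Nothing contradicts Serpentine.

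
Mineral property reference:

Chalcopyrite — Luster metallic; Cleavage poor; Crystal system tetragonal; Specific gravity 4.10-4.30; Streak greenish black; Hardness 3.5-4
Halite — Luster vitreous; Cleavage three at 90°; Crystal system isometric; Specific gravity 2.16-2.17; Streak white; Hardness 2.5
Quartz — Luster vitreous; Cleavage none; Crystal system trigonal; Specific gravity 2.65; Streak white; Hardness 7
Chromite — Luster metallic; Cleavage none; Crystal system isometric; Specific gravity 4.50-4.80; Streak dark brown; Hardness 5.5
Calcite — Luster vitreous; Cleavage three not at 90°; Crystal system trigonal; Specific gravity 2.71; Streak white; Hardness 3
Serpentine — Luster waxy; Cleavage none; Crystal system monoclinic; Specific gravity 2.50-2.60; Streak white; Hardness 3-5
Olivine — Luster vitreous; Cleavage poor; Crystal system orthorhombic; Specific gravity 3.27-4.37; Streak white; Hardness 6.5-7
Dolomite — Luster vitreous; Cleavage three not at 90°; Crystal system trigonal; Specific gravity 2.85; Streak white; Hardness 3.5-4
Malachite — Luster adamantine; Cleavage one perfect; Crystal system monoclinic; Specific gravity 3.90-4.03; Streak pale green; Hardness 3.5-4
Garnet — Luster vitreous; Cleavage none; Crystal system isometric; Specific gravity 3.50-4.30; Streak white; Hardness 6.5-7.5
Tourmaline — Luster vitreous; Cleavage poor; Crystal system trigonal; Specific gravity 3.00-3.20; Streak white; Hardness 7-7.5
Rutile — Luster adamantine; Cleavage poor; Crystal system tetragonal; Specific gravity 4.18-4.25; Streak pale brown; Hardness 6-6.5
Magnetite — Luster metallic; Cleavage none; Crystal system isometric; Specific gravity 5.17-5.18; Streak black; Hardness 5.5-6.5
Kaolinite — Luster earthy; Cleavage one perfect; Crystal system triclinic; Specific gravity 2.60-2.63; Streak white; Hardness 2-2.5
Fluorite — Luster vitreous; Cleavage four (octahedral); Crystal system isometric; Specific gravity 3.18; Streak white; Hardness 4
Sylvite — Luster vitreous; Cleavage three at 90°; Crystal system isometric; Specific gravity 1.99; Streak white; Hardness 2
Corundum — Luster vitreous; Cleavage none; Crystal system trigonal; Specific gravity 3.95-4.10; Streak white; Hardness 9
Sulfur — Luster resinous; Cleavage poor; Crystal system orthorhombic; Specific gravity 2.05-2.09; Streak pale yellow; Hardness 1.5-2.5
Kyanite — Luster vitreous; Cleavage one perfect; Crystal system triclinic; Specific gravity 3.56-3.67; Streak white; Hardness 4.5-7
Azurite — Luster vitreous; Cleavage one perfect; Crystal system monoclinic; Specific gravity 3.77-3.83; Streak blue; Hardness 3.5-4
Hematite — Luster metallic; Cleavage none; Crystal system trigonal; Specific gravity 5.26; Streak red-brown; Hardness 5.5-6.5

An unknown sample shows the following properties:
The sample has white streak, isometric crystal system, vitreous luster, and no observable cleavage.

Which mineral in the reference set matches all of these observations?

Garnet

White streak: narrows the field to Halite, Quartz, Calcite, Serpentine, Olivine, Dolomite, Garnet, Tourmaline, Kaolinite, Fluorite, Sylvite, Corundum, Kyanite.
Isometric crystal system: narrows the field to Halite, Garnet, Fluorite, Sylvite.
Vitreous luster: no further eliminations.
No observable cleavage: only Garnet remains.
Only Garnet satisfies all observations.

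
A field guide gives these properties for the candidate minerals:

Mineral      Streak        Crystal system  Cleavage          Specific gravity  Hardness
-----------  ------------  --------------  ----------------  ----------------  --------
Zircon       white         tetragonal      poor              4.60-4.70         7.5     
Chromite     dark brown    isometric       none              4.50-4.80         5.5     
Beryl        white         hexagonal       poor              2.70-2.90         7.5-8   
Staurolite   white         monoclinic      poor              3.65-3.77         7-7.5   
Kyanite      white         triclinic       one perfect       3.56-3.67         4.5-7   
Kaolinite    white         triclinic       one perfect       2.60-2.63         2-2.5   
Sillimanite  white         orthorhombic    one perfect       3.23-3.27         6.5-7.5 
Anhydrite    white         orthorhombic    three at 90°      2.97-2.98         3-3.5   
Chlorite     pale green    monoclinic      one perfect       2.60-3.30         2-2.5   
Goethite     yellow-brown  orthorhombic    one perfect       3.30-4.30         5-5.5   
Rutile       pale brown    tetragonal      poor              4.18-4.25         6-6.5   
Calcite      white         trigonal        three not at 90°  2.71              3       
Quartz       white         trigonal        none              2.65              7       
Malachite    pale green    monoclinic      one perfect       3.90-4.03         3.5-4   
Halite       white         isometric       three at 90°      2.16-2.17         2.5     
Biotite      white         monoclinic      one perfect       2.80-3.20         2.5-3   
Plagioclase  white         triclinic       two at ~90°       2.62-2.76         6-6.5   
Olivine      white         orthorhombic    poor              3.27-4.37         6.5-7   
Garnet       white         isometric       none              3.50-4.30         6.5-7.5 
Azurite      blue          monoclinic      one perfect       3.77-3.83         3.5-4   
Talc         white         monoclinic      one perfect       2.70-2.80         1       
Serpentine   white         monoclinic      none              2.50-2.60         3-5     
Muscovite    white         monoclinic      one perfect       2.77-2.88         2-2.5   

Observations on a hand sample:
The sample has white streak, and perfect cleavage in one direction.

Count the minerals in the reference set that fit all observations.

White streak eliminates Chromite, Chlorite, Goethite, Rutile, Malachite, Azurite.
Perfect cleavage in one direction — narrows the field to Kyanite, Kaolinite, Sillimanite, Biotite, Talc, Muscovite.
The minerals that satisfy all observations are Biotite, Kaolinite, Kyanite, Muscovite, Sillimanite, Talc.
That is 6 minerals.

6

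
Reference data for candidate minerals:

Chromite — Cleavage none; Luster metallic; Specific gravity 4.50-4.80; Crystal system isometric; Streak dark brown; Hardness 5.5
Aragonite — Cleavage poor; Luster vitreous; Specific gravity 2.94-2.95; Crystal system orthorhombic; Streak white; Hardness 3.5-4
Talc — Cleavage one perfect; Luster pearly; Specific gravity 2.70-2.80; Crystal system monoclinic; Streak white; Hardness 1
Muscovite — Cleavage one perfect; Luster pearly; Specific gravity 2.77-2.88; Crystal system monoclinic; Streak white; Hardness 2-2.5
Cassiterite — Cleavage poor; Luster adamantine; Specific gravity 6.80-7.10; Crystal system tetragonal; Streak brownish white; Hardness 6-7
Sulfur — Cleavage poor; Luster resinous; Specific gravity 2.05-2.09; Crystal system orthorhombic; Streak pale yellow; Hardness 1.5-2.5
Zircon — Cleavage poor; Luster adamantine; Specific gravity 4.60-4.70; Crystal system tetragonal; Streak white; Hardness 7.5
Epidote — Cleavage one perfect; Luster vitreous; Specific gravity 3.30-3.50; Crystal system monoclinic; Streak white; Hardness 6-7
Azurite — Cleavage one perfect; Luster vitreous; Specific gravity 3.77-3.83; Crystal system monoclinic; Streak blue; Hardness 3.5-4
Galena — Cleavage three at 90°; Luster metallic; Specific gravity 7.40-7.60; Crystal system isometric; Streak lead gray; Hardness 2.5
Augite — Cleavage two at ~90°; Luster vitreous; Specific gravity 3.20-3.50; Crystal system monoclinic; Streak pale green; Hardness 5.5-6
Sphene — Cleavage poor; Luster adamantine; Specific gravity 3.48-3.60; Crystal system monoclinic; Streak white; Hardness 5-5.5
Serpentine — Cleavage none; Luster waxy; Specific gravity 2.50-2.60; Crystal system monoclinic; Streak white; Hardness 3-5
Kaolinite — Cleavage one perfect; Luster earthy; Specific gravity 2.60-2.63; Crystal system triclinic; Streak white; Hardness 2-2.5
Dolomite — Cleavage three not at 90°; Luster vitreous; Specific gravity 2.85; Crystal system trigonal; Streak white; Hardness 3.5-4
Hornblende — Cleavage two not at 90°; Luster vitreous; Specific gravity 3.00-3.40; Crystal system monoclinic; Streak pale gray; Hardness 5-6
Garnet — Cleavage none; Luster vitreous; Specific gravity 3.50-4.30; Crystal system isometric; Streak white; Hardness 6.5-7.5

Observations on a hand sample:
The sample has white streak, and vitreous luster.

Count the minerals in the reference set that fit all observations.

White streak — only Aragonite, Talc, Muscovite, Zircon, Epidote, Sphene, Serpentine, Kaolinite, Dolomite, Garnet remain.
Vitreous luster — only Aragonite, Epidote, Dolomite, Garnet remain.
The minerals that satisfy all observations are Aragonite, Dolomite, Epidote, Garnet.
That is 4 minerals.

4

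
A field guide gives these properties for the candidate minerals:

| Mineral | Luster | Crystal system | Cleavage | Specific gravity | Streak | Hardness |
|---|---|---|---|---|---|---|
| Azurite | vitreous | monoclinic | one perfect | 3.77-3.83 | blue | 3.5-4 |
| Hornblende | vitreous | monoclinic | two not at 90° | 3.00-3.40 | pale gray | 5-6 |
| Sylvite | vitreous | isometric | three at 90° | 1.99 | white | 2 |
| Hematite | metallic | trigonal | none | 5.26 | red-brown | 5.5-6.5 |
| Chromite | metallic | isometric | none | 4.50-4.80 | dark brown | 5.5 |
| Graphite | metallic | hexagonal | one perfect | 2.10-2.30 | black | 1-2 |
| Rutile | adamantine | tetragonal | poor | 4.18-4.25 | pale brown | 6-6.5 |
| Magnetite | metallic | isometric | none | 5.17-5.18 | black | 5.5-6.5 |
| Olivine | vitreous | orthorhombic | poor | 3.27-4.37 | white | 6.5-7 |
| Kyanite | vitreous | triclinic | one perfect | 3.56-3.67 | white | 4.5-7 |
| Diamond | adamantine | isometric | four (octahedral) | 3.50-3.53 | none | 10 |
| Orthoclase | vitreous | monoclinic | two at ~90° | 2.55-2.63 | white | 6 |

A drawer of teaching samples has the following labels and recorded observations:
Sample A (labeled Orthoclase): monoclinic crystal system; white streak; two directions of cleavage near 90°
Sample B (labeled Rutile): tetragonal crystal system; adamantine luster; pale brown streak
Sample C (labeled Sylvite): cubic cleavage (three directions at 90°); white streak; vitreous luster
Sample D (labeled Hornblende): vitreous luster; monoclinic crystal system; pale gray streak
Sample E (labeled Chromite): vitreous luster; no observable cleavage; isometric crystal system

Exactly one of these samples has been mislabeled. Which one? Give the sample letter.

E

Sample A: observations are consistent with Orthoclase.
Sample B: observations are consistent with Rutile.
Sample C: observations are consistent with Sylvite.
Sample D: observations are consistent with Hornblende.
Sample E: Chromite has metallic luster, but the record shows vitreous luster — this label is wrong.
The mislabeled specimen is E.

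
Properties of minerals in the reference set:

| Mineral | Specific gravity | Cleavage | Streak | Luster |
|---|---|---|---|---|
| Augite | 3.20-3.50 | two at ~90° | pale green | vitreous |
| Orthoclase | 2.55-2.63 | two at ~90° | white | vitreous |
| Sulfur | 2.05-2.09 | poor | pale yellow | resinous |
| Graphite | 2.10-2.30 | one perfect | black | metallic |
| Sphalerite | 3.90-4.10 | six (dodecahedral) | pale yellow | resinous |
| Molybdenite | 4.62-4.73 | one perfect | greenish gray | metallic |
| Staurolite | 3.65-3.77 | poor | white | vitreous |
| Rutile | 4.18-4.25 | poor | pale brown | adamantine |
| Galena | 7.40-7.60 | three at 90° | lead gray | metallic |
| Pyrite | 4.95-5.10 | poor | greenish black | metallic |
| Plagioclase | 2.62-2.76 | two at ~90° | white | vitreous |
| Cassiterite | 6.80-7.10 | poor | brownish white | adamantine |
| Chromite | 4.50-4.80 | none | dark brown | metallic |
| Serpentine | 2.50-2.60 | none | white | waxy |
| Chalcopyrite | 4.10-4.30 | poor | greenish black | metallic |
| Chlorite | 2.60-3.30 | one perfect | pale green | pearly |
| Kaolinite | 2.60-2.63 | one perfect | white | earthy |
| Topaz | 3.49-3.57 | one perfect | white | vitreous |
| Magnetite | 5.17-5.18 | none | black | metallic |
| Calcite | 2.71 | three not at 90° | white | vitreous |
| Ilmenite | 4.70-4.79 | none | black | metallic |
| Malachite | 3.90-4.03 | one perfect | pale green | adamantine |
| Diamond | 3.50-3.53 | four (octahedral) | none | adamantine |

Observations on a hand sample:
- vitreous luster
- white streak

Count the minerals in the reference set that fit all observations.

5

Vitreous luster — narrows the field to Augite, Orthoclase, Staurolite, Plagioclase, Topaz, Calcite.
White streak is inconsistent with Augite.
Consistent with every observation: Calcite, Orthoclase, Plagioclase, Staurolite, Topaz.
That is 5 minerals.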